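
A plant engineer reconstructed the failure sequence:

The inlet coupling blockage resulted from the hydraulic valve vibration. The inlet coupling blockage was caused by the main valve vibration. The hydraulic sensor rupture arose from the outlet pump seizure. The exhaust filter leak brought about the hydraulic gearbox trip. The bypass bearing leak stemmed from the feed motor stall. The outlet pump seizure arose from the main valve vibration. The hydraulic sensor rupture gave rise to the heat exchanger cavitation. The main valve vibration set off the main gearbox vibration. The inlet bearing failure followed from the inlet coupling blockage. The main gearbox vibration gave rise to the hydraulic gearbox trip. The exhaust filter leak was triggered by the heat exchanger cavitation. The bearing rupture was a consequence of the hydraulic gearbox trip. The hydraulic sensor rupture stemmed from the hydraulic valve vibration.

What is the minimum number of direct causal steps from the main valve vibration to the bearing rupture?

Shortest chain: the main valve vibration → the main gearbox vibration → the hydraulic gearbox trip → the bearing rupture.

3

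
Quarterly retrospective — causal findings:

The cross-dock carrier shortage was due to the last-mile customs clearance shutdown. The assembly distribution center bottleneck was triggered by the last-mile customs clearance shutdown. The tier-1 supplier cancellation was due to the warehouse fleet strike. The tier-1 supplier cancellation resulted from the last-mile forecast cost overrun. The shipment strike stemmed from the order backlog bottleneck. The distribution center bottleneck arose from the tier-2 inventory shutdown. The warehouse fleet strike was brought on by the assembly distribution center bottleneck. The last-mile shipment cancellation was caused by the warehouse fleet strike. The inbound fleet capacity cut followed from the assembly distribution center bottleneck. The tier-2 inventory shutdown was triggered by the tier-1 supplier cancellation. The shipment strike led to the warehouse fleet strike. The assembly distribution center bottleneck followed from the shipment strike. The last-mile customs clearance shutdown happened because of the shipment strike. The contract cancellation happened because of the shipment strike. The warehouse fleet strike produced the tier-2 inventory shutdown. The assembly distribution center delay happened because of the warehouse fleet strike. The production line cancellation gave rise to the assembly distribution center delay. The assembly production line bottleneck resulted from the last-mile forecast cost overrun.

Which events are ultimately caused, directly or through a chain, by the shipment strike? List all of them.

the assembly distribution center bottleneck, the assembly distribution center delay, the contract cancellation, the cross-dock carrier shortage, the distribution center bottleneck, the inbound fleet capacity cut, the last-mile customs clearance shutdown, the last-mile shipment cancellation, the tier-1 supplier cancellation, the tier-2 inventory shutdown, the warehouse fleet strike

Direct effects: the contract cancellation, the last-mile customs clearance shutdown, the assembly distribution center bottleneck, the warehouse fleet strike.
2 steps out: the last-mile shipment cancellation, the tier-1 supplier cancellation, the tier-2 inventory shutdown, the cross-dock carrier shortage, the inbound fleet capacity cut, the assembly distribution center delay.
3 steps out: the distribution center bottleneck.
Not reachable from it: the order backlog bottleneck, the last-mile forecast cost overrun, the assembly production line bottleneck, the production line cancellation.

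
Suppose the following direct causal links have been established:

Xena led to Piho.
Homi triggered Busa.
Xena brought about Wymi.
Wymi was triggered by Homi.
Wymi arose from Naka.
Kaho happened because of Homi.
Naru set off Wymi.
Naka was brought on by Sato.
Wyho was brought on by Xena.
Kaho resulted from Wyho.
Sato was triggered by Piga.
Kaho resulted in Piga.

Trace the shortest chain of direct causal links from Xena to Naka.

Xena → Wyho
Wyho → Kaho
Kaho → Piga
Piga → Sato
Sato → Naka
Length: 5 steps.

Xena → Wyho → Kaho → Piga → Sato → Naka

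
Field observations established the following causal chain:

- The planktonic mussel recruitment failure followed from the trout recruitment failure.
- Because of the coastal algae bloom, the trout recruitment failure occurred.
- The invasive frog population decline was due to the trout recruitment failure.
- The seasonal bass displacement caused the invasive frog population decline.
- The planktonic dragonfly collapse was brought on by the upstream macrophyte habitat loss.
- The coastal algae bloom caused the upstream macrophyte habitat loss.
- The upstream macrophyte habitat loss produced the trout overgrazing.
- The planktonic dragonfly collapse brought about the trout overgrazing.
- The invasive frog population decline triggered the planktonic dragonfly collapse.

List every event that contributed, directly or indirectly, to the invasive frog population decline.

the coastal algae bloom, the seasonal bass displacement, the trout recruitment failure

Immediate causes of the invasive frog population decline: the trout recruitment failure, the seasonal bass displacement.
Further upstream: the coastal algae bloom.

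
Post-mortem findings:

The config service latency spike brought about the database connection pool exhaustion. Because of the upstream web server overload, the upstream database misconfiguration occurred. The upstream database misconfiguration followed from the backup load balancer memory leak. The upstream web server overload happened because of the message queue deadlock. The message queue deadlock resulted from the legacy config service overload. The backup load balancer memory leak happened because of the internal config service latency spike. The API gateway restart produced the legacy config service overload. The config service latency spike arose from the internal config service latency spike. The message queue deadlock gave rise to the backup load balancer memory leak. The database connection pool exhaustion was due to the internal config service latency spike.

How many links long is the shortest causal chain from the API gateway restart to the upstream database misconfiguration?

Shortest chain: the API gateway restart → the legacy config service overload → the message queue deadlock → the backup load balancer memory leak → the upstream database misconfiguration.

4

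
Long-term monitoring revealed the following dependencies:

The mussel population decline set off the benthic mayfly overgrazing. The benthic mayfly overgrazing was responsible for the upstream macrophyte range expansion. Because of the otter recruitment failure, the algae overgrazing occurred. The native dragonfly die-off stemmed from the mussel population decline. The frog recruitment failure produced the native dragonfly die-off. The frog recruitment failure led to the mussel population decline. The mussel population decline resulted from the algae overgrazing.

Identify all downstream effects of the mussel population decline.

the benthic mayfly overgrazing, the native dragonfly die-off, the upstream macrophyte range expansion

Direct effects: the benthic mayfly overgrazing, the native dragonfly die-off.
2 steps out: the upstream macrophyte range expansion.
Not reachable from it: the otter recruitment failure, the algae overgrazing, the frog recruitment failure.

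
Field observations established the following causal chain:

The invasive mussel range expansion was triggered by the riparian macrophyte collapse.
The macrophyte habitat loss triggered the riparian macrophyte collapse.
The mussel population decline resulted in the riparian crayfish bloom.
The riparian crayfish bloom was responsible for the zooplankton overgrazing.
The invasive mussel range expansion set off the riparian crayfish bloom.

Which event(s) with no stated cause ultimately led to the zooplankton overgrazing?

the macrophyte habitat loss, the mussel population decline

Tracing upstream from the zooplankton overgrazing: the zooplankton overgrazing ← the riparian crayfish bloom ← the invasive mussel range expansion ← the riparian macrophyte collapse ← the macrophyte habitat loss.
A separate upstream branch: the zooplankton overgrazing ← the riparian crayfish bloom ← the mussel population decline.
Each of those chain origins has no stated cause.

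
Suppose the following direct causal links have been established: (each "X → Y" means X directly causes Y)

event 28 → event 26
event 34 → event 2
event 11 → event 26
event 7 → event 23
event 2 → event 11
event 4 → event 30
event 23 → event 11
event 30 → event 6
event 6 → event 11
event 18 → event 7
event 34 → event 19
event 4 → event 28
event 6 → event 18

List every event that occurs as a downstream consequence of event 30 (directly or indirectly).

Direct effects: event 6.
2 steps out: event 18, event 11.
3 steps out: event 7, event 26.
4 steps out: event 23.
Not reachable from it: event 34, event 4, event 19, event 28, event 2.

event 11, event 18, event 23, event 26, event 6, event 7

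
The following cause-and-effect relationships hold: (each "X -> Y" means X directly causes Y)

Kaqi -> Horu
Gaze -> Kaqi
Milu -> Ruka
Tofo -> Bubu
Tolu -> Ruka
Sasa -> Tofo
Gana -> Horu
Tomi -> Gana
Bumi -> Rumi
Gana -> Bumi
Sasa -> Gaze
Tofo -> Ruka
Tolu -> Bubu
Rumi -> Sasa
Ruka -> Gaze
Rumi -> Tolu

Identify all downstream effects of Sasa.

Direct effects: Tofo, Gaze.
2 steps out: Ruka, Bubu, Kaqi.
3 steps out: Horu.
Not reachable from it: Tomi, Gana, Bumi, Rumi, Tolu, Milu.

Bubu, Gaze, Horu, Kaqi, Ruka, Tofo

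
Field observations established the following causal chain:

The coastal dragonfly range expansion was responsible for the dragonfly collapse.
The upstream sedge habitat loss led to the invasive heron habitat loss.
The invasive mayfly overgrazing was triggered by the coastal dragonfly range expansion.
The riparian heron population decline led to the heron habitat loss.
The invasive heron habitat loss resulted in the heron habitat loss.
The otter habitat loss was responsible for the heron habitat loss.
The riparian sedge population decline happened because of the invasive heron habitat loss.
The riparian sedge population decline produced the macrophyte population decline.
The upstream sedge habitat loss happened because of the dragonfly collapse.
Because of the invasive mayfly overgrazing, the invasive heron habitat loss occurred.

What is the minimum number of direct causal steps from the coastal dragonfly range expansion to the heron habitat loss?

Shortest chain: the coastal dragonfly range expansion → the invasive mayfly overgrazing → the invasive heron habitat loss → the heron habitat loss.

3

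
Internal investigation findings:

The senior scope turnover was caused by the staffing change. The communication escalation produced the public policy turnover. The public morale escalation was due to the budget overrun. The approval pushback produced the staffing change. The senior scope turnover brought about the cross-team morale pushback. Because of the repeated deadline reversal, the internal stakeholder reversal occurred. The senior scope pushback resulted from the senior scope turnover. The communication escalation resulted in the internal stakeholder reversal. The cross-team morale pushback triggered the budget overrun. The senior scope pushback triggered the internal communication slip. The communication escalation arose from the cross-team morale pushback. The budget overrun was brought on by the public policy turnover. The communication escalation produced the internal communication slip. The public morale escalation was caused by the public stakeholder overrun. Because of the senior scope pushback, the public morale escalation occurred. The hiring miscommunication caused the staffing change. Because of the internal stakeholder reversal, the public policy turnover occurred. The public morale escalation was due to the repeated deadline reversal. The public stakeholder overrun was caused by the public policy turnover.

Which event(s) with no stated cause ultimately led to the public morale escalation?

the approval pushback, the hiring miscommunication, the repeated deadline reversal

Tracing upstream from the public morale escalation: the public morale escalation ← the senior scope pushback ← the senior scope turnover ← the staffing change ← the hiring miscommunication.
A separate upstream branch: the public morale escalation ← the senior scope pushback ← the senior scope turnover ← the staffing change ← the approval pushback.
A separate upstream branch: the public morale escalation ← the repeated deadline reversal.
Each of those chain origins has no stated cause.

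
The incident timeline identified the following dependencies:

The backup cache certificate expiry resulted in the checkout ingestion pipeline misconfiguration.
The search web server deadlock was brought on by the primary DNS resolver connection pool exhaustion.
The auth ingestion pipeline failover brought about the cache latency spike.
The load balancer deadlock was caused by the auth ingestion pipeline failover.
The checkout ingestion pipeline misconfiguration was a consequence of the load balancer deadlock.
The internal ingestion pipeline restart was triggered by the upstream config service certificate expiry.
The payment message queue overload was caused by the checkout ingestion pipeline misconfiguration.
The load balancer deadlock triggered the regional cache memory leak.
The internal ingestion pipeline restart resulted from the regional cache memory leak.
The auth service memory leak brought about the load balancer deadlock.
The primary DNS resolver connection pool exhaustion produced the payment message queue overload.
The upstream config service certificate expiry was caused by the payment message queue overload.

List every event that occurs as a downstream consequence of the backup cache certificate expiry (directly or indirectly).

the checkout ingestion pipeline misconfiguration, the internal ingestion pipeline restart, the payment message queue overload, the upstream config service certificate expiry

Direct effects: the checkout ingestion pipeline misconfiguration.
2 steps out: the payment message queue overload.
3 steps out: the upstream config service certificate expiry.
4 steps out: the internal ingestion pipeline restart.
Not reachable from it: the auth service memory leak, the primary DNS resolver connection pool exhaustion, the search web server deadlock, the auth ingestion pipeline failover, the cache latency spike, the load balancer deadlock, the regional cache memory leak.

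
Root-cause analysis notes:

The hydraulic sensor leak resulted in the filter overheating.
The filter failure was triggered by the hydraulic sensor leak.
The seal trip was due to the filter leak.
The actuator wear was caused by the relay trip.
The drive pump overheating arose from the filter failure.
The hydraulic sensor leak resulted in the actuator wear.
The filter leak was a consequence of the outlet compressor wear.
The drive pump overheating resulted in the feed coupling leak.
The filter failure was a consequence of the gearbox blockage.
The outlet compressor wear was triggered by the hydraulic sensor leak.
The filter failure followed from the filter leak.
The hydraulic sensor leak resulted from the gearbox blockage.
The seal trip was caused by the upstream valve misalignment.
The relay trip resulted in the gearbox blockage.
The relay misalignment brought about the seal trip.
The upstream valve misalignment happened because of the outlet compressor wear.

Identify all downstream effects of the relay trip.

Direct effects: the gearbox blockage, the actuator wear.
2 steps out: the hydraulic sensor leak, the filter failure.
3 steps out: the outlet compressor wear, the filter overheating, the drive pump overheating.
4 steps out: the filter leak, the upstream valve misalignment, the feed coupling leak.
5 steps out: the seal trip.
Not reachable from it: the relay misalignment.

the actuator wear, the drive pump overheating, the feed coupling leak, the filter failure, the filter leak, the filter overheating, the gearbox blockage, the hydraulic sensor leak, the outlet compressor wear, the seal trip, the upstream valve misalignment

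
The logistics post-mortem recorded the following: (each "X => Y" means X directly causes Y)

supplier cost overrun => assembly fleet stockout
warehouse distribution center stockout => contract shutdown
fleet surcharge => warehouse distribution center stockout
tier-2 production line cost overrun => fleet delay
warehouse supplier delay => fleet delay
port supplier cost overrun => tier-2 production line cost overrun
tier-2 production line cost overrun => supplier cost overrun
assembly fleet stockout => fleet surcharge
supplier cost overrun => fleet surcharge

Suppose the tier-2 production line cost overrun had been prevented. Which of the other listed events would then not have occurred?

the assembly fleet stockout, the contract shutdown, the fleet surcharge, the supplier cost overrun, the warehouse distribution center stockout

Downstream of the tier-2 production line cost overrun: the fleet delay, the supplier cost overrun, the assembly fleet stockout, the fleet surcharge, the warehouse distribution center stockout, the contract shutdown.
Of those, still caused via another path: the fleet delay.
The remainder have no surviving cause.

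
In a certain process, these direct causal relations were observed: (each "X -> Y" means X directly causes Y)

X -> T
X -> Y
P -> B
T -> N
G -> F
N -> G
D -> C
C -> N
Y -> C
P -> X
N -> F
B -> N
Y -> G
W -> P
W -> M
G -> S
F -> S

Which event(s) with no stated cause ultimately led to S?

D, W

Tracing upstream from S: S ← G ← Y ← X ← P ← W.
A separate upstream branch: S ← G ← N ← C ← D.
Each of those chain origins has no stated cause.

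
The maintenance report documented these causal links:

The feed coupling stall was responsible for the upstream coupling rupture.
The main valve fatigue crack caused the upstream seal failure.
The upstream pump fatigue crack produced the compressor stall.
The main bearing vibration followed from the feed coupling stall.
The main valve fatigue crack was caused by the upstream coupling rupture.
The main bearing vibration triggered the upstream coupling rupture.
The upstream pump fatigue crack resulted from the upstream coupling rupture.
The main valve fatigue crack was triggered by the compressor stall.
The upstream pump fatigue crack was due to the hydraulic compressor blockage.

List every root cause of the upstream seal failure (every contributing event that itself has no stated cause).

the feed coupling stall, the hydraulic compressor blockage

Tracing upstream from the upstream seal failure: the upstream seal failure ← the main valve fatigue crack ← the upstream coupling rupture ← the feed coupling stall.
A separate upstream branch: the upstream seal failure ← the main valve fatigue crack ← the compressor stall ← the upstream pump fatigue crack ← the hydraulic compressor blockage.
Each of those chain origins has no stated cause.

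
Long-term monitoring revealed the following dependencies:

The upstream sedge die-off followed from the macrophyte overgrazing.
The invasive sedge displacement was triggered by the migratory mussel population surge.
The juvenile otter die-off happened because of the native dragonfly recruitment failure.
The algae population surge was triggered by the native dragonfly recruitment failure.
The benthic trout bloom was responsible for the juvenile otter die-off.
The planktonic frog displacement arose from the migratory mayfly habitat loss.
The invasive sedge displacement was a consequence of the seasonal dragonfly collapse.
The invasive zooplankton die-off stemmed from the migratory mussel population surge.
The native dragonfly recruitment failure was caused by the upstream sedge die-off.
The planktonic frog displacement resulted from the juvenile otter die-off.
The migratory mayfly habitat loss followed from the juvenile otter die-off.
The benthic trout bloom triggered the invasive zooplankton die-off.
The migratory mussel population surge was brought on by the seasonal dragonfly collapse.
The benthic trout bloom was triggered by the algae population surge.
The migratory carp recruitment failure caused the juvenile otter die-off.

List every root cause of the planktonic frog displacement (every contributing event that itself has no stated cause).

the macrophyte overgrazing, the migratory carp recruitment failure

Tracing upstream from the planktonic frog displacement: the planktonic frog displacement ← the juvenile otter die-off ← the native dragonfly recruitment failure ← the upstream sedge die-off ← the macrophyte overgrazing.
A separate upstream branch: the planktonic frog displacement ← the juvenile otter die-off ← the migratory carp recruitment failure.
Each of those chain origins has no stated cause.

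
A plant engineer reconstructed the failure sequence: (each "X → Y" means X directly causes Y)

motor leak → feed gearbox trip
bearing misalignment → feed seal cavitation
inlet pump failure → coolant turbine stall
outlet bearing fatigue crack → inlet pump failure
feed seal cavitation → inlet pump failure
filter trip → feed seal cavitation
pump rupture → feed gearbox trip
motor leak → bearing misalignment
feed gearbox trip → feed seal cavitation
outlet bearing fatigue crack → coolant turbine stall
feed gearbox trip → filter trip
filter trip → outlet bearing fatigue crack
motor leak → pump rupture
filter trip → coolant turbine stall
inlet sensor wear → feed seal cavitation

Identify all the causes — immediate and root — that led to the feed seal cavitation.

Immediate causes of the feed seal cavitation: the inlet sensor wear, the feed gearbox trip, the filter trip, the bearing misalignment.
Further upstream: the motor leak, the pump rupture.

the bearing misalignment, the feed gearbox trip, the filter trip, the inlet sensor wear, the motor leak, the pump rupture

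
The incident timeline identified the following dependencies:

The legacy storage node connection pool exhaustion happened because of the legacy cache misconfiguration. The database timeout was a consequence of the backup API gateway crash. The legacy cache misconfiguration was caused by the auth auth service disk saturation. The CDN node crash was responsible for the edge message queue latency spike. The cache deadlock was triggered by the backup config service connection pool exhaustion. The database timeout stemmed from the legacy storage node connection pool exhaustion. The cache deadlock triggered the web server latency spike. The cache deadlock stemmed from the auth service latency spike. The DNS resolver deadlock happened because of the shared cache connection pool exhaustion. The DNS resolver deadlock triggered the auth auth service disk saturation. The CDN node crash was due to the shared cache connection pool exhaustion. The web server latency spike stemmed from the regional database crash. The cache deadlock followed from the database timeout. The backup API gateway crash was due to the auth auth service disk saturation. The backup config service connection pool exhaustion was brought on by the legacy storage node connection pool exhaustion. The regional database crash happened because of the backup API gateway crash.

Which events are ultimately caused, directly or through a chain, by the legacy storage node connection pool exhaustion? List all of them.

the backup config service connection pool exhaustion, the cache deadlock, the database timeout, the web server latency spike

Direct effects: the backup config service connection pool exhaustion, the database timeout.
2 steps out: the cache deadlock.
3 steps out: the web server latency spike.
Not reachable from it: the shared cache connection pool exhaustion, the CDN node crash, the DNS resolver deadlock, the auth auth service disk saturation, the legacy cache misconfiguration, the auth service latency spike, the backup API gateway crash, the regional database crash, the edge message queue latency spike.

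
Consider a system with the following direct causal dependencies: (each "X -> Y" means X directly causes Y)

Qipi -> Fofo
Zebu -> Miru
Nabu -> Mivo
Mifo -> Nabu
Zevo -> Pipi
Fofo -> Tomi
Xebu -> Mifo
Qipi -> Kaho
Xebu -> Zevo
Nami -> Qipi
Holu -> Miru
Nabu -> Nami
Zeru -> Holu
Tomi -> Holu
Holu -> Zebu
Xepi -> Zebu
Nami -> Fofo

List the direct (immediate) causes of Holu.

Tomi, Zeru

Upstream contributors include Xebu, Mifo, Nabu, Nami, Qipi, Fofo, but only Tomi, Zeru feed directly into Holu.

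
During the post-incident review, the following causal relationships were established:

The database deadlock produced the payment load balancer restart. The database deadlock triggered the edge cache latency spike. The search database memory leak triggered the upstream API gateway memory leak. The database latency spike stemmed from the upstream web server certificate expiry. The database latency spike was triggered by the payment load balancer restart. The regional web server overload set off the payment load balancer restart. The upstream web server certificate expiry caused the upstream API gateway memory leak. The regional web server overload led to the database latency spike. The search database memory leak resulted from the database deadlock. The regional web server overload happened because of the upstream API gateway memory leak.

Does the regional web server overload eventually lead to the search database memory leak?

The regional web server overload leads to the payment load balancer restart, the database latency spike; the search database memory leak is not among them.

No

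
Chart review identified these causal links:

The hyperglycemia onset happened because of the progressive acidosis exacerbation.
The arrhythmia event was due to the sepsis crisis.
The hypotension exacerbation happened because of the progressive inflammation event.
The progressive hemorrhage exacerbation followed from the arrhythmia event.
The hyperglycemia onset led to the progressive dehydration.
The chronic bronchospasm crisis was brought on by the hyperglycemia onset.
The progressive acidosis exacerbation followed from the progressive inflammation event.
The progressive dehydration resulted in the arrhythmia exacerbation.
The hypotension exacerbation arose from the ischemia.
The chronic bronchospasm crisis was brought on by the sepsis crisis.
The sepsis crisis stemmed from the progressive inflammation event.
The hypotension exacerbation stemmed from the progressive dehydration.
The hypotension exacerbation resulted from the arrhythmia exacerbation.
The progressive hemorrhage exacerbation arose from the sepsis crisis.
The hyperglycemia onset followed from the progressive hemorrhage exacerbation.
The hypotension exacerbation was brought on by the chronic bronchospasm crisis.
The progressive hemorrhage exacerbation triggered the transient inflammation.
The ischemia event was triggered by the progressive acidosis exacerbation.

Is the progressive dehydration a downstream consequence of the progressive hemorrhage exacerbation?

There is a causal chain: the progressive hemorrhage exacerbation → the hyperglycemia onset → the progressive dehydration.

Yes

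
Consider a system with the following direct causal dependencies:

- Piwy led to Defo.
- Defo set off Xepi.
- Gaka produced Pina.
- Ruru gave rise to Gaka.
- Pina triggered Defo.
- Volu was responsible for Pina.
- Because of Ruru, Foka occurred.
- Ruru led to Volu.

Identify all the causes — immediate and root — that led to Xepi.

Defo, Gaka, Pina, Piwy, Ruru, Volu

Immediate cause of Xepi: Defo.
Further upstream: Ruru, Gaka, Piwy, Volu, Pina.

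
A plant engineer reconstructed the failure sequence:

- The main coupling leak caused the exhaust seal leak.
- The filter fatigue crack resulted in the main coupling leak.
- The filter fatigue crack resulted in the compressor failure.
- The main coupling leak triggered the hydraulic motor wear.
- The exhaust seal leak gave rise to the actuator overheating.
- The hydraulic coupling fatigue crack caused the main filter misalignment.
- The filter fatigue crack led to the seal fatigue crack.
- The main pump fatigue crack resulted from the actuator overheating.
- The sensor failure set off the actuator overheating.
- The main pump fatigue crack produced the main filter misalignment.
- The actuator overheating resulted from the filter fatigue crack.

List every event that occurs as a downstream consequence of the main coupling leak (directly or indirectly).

Direct effects: the hydraulic motor wear, the exhaust seal leak.
2 steps out: the actuator overheating.
3 steps out: the main pump fatigue crack.
4 steps out: the main filter misalignment.
Not reachable from it: the sensor failure, the filter fatigue crack, the compressor failure, the seal fatigue crack, the hydraulic coupling fatigue crack.

the actuator overheating, the exhaust seal leak, the hydraulic motor wear, the main filter misalignment, the main pump fatigue crack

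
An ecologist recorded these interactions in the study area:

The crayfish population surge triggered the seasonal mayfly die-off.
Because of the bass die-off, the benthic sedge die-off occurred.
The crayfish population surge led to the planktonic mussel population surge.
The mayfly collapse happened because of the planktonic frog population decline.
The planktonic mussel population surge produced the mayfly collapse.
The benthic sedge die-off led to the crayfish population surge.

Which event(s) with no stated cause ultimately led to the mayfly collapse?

the bass die-off, the planktonic frog population decline

Tracing upstream from the mayfly collapse: the mayfly collapse ← the planktonic mussel population surge ← the crayfish population surge ← the benthic sedge die-off ← the bass die-off.
A separate upstream branch: the mayfly collapse ← the planktonic frog population decline.
Each of those chain origins has no stated cause.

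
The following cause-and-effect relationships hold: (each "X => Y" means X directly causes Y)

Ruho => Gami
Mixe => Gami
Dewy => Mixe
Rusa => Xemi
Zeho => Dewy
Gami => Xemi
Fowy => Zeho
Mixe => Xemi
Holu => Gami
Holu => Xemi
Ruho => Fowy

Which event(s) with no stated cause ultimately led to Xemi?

Tracing upstream from Xemi: Xemi ← Holu.
A separate upstream branch: Xemi ← Gami ← Ruho.
A separate upstream branch: Xemi ← Rusa.
Each of those chain origins has no stated cause.

Holu, Ruho, Rusa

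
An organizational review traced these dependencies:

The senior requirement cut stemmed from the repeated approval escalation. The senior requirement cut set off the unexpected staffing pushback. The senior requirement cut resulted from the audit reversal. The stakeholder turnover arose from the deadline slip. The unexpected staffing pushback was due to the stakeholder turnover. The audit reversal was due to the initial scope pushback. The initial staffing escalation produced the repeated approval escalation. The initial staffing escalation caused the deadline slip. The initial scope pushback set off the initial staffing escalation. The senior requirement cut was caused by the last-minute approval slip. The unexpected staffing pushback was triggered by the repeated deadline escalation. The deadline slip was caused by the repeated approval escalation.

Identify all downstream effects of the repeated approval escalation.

Direct effects: the deadline slip, the senior requirement cut.
2 steps out: the stakeholder turnover, the unexpected staffing pushback.
Not reachable from it: the initial scope pushback, the repeated deadline escalation, the initial staffing escalation, the audit reversal, the last-minute approval slip.

the deadline slip, the senior requirement cut, the stakeholder turnover, the unexpected staffing pushback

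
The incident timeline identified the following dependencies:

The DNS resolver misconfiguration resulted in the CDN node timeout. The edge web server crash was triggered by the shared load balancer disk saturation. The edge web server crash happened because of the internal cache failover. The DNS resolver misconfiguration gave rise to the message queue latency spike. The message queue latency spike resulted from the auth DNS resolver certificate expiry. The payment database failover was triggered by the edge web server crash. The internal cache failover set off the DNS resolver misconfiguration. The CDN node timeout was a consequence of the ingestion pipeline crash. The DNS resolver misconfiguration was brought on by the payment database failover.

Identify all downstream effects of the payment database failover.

the CDN node timeout, the DNS resolver misconfiguration, the message queue latency spike

Direct effects: the DNS resolver misconfiguration.
2 steps out: the message queue latency spike, the CDN node timeout.
Not reachable from it: the ingestion pipeline crash, the shared load balancer disk saturation, the internal cache failover, the edge web server crash, the auth DNS resolver certificate expiry.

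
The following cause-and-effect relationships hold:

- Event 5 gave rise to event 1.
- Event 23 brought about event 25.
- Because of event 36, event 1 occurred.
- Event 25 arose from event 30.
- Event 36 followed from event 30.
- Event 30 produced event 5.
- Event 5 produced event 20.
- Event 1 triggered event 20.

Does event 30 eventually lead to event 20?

There is a causal chain: event 30 → event 5 → event 20.

Yes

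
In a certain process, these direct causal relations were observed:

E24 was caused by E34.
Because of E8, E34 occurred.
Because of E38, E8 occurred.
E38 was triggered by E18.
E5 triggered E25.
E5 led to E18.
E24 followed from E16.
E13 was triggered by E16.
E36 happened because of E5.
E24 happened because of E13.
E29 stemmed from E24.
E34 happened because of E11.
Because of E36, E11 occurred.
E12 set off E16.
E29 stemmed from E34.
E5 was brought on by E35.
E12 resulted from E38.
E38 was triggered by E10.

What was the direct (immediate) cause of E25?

Upstream contributors include E35, but only E5 feeds directly into E25.

E5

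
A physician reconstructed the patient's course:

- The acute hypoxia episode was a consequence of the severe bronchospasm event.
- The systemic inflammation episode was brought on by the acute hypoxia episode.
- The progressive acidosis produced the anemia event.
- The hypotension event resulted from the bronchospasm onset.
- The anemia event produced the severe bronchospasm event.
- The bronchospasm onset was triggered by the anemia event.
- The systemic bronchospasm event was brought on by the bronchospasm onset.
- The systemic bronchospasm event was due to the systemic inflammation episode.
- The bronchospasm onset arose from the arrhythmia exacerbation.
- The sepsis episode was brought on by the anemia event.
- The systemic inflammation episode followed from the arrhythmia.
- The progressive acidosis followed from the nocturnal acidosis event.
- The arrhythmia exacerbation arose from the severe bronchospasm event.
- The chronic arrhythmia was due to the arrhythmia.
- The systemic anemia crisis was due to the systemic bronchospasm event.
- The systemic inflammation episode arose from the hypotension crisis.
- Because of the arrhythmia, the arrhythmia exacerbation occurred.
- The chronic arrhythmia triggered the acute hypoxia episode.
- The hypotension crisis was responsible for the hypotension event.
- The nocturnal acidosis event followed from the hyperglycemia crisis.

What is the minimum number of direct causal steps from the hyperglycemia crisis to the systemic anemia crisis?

6

Shortest chain: the hyperglycemia crisis → the nocturnal acidosis event → the progressive acidosis → the anemia event → the bronchospasm onset → the systemic bronchospasm event → the systemic anemia crisis.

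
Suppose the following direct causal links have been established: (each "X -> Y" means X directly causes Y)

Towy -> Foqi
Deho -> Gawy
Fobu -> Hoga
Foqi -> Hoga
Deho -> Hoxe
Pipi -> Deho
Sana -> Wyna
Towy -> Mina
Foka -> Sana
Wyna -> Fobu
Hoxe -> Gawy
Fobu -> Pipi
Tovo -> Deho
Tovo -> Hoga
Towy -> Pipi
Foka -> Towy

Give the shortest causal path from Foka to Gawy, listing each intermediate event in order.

Foka → Towy
Towy → Pipi
Pipi → Deho
Deho → Gawy
Length: 4 steps.

Foka → Towy → Pipi → Deho → Gawy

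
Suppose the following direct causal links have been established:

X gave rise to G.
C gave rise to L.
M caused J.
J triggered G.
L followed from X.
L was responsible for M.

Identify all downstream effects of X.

Direct effects: L, G.
2 steps out: M.
3 steps out: J.
Not reachable from it: C.

G, J, L, M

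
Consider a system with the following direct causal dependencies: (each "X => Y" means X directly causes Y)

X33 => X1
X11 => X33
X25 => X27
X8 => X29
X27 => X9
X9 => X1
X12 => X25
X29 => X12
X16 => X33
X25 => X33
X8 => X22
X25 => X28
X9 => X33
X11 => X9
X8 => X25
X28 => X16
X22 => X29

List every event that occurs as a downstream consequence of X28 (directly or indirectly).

Direct effects: X16.
2 steps out: X33.
3 steps out: X1.
Not reachable from it: X11, X8, X22, X29, X12, X25, X27, X9.

X1, X16, X33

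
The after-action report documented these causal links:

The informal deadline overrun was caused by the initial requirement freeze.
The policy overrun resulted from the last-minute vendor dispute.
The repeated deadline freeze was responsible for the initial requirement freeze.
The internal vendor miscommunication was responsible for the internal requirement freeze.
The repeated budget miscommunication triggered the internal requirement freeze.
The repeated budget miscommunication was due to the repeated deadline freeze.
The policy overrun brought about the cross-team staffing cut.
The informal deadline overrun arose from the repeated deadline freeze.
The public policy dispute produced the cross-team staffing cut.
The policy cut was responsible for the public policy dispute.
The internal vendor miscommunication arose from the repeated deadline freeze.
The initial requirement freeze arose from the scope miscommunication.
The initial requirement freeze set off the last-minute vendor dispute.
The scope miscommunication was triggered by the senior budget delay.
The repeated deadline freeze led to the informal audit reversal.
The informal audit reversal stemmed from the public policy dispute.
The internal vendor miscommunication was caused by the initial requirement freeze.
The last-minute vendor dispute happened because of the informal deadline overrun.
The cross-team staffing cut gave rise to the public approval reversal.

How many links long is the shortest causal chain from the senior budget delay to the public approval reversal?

6

Shortest chain: the senior budget delay → the scope miscommunication → the initial requirement freeze → the last-minute vendor dispute → the policy overrun → the cross-team staffing cut → the public approval reversal.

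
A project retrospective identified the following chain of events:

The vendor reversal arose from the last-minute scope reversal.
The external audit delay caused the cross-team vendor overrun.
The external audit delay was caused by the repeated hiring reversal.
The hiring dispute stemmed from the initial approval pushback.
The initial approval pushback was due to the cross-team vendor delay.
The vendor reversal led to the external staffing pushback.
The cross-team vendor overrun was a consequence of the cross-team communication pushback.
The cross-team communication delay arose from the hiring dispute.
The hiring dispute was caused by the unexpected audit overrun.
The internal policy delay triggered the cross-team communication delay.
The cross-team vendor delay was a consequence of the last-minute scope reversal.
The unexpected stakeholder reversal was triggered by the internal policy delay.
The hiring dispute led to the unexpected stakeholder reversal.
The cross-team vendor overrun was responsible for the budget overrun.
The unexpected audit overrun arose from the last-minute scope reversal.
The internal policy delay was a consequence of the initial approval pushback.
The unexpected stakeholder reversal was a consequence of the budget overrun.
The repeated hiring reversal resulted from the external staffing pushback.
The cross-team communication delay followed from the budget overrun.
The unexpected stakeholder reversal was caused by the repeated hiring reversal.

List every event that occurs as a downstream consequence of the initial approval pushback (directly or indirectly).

Direct effects: the hiring dispute, the internal policy delay.
2 steps out: the cross-team communication delay, the unexpected stakeholder reversal.
Not reachable from it: the last-minute scope reversal, the unexpected audit overrun, the vendor reversal, the cross-team vendor delay, the external staffing pushback, the repeated hiring reversal, the external audit delay, the cross-team vendor overrun, the budget overrun, the cross-team communication pushback.

the cross-team communication delay, the hiring dispute, the internal policy delay, the unexpected stakeholder reversal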